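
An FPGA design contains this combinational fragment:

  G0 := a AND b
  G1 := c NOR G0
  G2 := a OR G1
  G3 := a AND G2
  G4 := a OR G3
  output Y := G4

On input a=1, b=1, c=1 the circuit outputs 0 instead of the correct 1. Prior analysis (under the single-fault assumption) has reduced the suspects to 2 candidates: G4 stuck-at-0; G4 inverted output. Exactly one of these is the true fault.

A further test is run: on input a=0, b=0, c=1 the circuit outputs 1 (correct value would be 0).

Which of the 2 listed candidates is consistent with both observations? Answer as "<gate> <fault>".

Evaluate each candidate on input a=0, b=0, c=1:
  G4 stuck-at-0: G0=0, G1=0, G2=0, G3=0, G4=0 [stuck-at-0] → 0 — eliminated
  G4 inverted output: G0=0, G1=0, G2=0, G3=0, G4=1 [inverted output] → 1 — matches
Only G4 inverted output reproduces the observed 1.

G4 inverted output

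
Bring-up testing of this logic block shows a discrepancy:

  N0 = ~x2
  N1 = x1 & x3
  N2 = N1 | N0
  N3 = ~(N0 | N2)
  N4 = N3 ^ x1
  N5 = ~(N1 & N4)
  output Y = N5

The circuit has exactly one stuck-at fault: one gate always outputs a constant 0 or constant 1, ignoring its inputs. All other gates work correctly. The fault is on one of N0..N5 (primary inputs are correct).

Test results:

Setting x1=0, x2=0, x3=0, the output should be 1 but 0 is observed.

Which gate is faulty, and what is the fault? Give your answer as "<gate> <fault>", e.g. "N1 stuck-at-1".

N5 stuck-at-0

Fault-free values for test 1 (x1=0, x2=0, x3=0): N0=1, N1=0, N2=1, N3=0, N4=0, N5=1, giving Y=1. Observed 0.
Test 1: faults giving observed 0 are {N5 stuck-at-0}.
Only N5 stuck-at-0 is consistent with every test.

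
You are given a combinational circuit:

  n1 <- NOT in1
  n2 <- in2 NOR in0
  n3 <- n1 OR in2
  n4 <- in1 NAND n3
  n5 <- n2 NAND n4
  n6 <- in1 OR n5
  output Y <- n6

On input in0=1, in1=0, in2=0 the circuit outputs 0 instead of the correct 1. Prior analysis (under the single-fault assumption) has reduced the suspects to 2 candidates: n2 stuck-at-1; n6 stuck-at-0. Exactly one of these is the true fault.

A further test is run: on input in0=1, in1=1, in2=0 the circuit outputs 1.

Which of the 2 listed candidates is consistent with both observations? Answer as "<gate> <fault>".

n2 stuck-at-1

Evaluate each candidate on input in0=1, in1=1, in2=0:
  n2 stuck-at-1: n1=0, n2=1 [stuck-at-1], n3=0, n4=1, n5=0, n6=1 → 1 — matches
  n6 stuck-at-0: n1=0, n2=0, n3=0, n4=1, n5=1, n6=0 [stuck-at-0] → 0 — eliminated
Only n2 stuck-at-1 reproduces the observed 1.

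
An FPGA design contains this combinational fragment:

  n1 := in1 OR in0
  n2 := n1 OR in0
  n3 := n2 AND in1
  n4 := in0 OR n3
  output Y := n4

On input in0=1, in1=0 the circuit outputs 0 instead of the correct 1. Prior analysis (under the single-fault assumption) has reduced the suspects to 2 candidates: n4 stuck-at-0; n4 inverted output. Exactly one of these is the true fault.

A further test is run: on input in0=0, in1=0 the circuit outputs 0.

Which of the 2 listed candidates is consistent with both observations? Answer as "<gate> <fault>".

n4 stuck-at-0

Evaluate each candidate on input in0=0, in1=0:
  n4 stuck-at-0: n1=0, n2=0, n3=0, n4=0 [stuck-at-0] → 0 — matches
  n4 inverted output: n1=0, n2=0, n3=0, n4=1 [inverted output] → 1 — eliminated
Only n4 stuck-at-0 reproduces the observed 0.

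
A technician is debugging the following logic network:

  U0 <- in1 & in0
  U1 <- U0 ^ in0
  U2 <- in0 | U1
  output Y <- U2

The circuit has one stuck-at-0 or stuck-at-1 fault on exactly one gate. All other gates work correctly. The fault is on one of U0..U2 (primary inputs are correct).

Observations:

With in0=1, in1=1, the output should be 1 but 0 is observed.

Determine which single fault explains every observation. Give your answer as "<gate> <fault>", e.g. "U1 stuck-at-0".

Fault-free values for test 1 (in0=1, in1=1): U0=1, U1=0, U2=1, giving Y=1. Observed 0.
Test 1: faults giving observed 0 are {U2 stuck-at-0}.
Only U2 stuck-at-0 is consistent with every test.

U2 stuck-at-0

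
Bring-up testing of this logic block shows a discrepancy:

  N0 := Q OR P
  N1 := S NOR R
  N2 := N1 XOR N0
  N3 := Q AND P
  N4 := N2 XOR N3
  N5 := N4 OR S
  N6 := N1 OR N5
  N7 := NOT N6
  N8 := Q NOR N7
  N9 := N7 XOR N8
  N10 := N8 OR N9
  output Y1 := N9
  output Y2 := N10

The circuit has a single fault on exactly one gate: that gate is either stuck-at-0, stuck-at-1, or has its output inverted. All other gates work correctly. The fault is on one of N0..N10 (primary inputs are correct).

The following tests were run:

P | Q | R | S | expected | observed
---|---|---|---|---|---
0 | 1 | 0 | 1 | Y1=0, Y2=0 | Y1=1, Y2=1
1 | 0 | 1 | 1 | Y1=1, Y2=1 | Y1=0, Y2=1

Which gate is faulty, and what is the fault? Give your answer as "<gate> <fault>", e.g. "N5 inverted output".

Fault-free values for test 1 (P=0, Q=1, R=0, S=1): N0=1, N1=0, N2=1, N3=0, N4=1, N5=1, N6=1, N7=0, N8=0, N9=0, N10=0, giving Y1=0, Y2=0. Observed Y1=1, Y2=1.
Test 1: faults giving observed Y1=1, Y2=1 are {N5 stuck-at-0, N5 inverted output, N6 stuck-at-0, N6 inverted output, N7 stuck-at-1, N7 inverted output, N8 stuck-at-1, N8 inverted output, N9 stuck-at-1, N9 inverted output}.
Test 2 (P=1, Q=0, R=1, S=1): fault-free N0=1, N1=0, N2=1, N3=0, N4=1, N5=1, N6=1, N7=0, N8=1, N9=1, N10=1 → Y1=1, Y2=1; observed Y1=0, Y2=1. Eliminates N5 stuck-at-0, N5 inverted output, N6 stuck-at-0, N6 inverted output, N7 stuck-at-1, N7 inverted output, N8 stuck-at-1, N8 inverted output, N9 stuck-at-1.
Only N9 inverted output is consistent with every test.

N9 inverted output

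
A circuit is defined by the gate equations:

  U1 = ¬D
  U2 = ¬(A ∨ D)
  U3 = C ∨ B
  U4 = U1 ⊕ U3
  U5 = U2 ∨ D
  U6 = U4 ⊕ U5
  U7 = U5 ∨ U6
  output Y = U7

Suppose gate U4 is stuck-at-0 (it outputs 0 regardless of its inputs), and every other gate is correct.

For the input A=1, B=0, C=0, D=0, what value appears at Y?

Propagate with U4 forced: U1=1, U2=0, U3=0, U4=0 [stuck-at-0], U5=0, U6=0, U7=0.
So Y = 0. (Without the fault it would be 1.)

0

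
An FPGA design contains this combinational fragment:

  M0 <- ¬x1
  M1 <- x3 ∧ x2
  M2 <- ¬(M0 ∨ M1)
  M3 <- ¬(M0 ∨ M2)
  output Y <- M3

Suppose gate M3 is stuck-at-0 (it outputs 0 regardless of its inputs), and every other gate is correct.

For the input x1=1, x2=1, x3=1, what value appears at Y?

Propagate with M3 forced: M0=0, M1=1, M2=0, M3=0 [stuck-at-0].
So Y = 0. (Without the fault it would be 1.)

0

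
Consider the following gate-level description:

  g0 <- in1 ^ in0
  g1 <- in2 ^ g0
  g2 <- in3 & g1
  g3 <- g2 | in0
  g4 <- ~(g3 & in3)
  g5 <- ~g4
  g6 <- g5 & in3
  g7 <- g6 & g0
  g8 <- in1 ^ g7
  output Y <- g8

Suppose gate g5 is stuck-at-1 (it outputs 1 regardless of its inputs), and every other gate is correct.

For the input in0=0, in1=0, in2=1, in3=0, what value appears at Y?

Propagate with g5 forced: g0=0, g1=1, g2=0, g3=0, g4=1, g5=1 [stuck-at-1], g6=0, g7=0, g8=0.
So Y = 0. (Same as the fault-free value — the fault is masked on this input.)

0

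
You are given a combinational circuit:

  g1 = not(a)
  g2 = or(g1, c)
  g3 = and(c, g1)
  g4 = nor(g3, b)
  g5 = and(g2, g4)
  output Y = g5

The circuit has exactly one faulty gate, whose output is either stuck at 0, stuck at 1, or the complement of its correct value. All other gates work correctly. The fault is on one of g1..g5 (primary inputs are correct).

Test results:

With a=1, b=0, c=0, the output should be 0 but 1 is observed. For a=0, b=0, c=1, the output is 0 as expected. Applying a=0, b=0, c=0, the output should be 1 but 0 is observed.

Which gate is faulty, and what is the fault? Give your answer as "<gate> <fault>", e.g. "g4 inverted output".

Fault-free values for test 1 (a=1, b=0, c=0): g1=0, g2=0, g3=0, g4=1, g5=0, giving Y=0. Observed 1.
Test 1: faults giving observed 1 are {g1 stuck-at-1, g1 inverted output, g2 stuck-at-1, g2 inverted output, g5 stuck-at-1, g5 inverted output}.
Test 2 (a=0, b=0, c=1): fault-free g1=1, g2=1, g3=1, g4=0, g5=0 → 0; observed 0. Eliminates g1 inverted output, g5 stuck-at-1, g5 inverted output.
Test 3 (a=0, b=0, c=0): fault-free g1=1, g2=1, g3=0, g4=1, g5=1 → 1; observed 0. Eliminates g1 stuck-at-1, g2 stuck-at-1.
Only g2 inverted output is consistent with every test.

g2 inverted output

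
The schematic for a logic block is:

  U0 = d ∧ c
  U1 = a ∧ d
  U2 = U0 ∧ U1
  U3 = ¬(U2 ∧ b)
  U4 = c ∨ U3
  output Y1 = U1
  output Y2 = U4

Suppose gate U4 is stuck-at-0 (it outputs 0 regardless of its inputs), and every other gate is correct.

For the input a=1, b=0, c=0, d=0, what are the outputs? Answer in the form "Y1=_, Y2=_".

Y1=0, Y2=0

Propagate with U4 forced: U0=0, U1=0, U2=0, U3=1, U4=0 [stuck-at-0].
So the outputs are Y1=0, Y2=0. (Without the fault they would be Y1=0, Y2=1.)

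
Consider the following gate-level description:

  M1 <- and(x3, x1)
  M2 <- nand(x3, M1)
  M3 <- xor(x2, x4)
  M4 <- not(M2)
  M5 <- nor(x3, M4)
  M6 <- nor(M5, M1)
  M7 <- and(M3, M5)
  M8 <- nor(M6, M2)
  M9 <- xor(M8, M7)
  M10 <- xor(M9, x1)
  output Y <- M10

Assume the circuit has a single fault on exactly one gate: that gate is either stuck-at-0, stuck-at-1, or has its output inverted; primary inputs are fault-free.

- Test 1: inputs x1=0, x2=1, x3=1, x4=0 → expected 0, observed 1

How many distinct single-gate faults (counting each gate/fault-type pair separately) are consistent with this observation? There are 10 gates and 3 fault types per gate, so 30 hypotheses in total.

12

Fault-free: M1=0, M2=1, M3=1, M4=0, M5=0, M6=1, M7=0, M8=0, M9=0, M10=0 → 0. Observed 1.
  M1: stuck-at-1, inverted output ✓; others ✗
  M2: none of the 3 fault types match ✗
  M3: none of the 3 fault types match ✗
  M4: none of the 3 fault types match ✗
  M5: stuck-at-1, inverted output ✓; others ✗
  M6: none of the 3 fault types match ✗
  M7: stuck-at-1, inverted output ✓; others ✗
  M8: stuck-at-1, inverted output ✓; others ✗
  M9: stuck-at-1, inverted output ✓; others ✗
  M10: stuck-at-1, inverted output ✓; others ✗
Consistent faults: {M1 stuck-at-1, M1 inverted output, M5 stuck-at-1, M5 inverted output, M7 stuck-at-1, M7 inverted output, M8 stuck-at-1, M8 inverted output, M9 stuck-at-1, M9 inverted output, M10 stuck-at-1, M10 inverted output} — 12 in all.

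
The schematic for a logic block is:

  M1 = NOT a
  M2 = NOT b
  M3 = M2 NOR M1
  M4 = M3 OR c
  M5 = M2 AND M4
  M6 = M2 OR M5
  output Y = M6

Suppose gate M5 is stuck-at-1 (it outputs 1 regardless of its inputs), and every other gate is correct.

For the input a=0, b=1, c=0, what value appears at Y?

1

Propagate with M5 forced: M1=1, M2=0, M3=0, M4=0, M5=1 [stuck-at-1], M6=1.
So Y = 1. (Without the fault it would be 0.)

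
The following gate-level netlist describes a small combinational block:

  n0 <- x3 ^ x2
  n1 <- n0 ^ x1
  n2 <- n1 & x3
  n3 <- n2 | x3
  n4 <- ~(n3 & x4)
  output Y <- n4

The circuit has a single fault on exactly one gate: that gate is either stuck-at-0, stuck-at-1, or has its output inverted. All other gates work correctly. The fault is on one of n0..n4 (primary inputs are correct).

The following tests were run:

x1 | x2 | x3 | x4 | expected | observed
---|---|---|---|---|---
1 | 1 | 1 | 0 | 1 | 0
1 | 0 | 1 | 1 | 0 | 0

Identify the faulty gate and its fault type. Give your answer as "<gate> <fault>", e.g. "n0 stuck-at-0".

Fault-free values for test 1 (x1=1, x2=1, x3=1, x4=0): n0=0, n1=1, n2=1, n3=1, n4=1, giving Y=1. Observed 0.
Test 1: faults giving observed 0 are {n4 stuck-at-0, n4 inverted output}.
Test 2 (x1=1, x2=0, x3=1, x4=1): fault-free n0=1, n1=0, n2=0, n3=1, n4=0 → 0; observed 0. Eliminates n4 inverted output.
Only n4 stuck-at-0 is consistent with every test.

n4 stuck-at-0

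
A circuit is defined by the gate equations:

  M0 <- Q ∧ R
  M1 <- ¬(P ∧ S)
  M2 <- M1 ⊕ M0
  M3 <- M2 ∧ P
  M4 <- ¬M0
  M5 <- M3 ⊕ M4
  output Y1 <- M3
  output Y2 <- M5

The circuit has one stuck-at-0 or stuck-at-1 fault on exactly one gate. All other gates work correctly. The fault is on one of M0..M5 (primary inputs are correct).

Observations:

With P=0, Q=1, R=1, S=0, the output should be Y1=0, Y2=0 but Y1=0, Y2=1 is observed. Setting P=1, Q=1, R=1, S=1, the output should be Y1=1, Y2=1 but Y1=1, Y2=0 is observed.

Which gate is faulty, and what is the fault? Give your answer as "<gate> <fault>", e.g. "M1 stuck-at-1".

Fault-free values for test 1 (P=0, Q=1, R=1, S=0): M0=1, M1=1, M2=0, M3=0, M4=0, M5=0, giving Y1=0, Y2=0. Observed Y1=0, Y2=1.
Test 1: faults giving observed Y1=0, Y2=1 are {M0 stuck-at-0, M4 stuck-at-1, M5 stuck-at-1}.
Test 2 (P=1, Q=1, R=1, S=1): fault-free M0=1, M1=0, M2=1, M3=1, M4=0, M5=1 → Y1=1, Y2=1; observed Y1=1, Y2=0. Eliminates M0 stuck-at-0, M5 stuck-at-1.
Only M4 stuck-at-1 is consistent with every test.

M4 stuck-at-1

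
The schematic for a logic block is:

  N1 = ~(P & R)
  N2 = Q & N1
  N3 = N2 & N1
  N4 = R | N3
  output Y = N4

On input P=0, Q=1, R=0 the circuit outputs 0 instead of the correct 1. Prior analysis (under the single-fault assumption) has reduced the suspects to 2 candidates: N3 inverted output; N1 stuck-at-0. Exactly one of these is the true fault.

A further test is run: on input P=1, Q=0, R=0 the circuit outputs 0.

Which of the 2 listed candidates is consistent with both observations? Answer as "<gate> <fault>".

N1 stuck-at-0

Evaluate each candidate on input P=1, Q=0, R=0:
  N3 inverted output: N1=1, N2=0, N3=1 [inverted output], N4=1 → 1 — eliminated
  N1 stuck-at-0: N1=0 [stuck-at-0], N2=0, N3=0, N4=0 → 0 — matches
Only N1 stuck-at-0 reproduces the observed 0.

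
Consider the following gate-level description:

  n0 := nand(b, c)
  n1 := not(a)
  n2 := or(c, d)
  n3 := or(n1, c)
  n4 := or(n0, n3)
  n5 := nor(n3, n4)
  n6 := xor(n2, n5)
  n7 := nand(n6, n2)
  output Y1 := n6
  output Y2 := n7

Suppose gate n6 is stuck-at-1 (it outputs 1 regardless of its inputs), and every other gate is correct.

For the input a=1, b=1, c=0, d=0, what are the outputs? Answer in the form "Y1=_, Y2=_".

Propagate with n6 forced: n0=1, n1=0, n2=0, n3=0, n4=1, n5=0, n6=1 [stuck-at-1], n7=1.
So the outputs are Y1=1, Y2=1. (Without the fault they would be Y1=0, Y2=1.)

Y1=1, Y2=1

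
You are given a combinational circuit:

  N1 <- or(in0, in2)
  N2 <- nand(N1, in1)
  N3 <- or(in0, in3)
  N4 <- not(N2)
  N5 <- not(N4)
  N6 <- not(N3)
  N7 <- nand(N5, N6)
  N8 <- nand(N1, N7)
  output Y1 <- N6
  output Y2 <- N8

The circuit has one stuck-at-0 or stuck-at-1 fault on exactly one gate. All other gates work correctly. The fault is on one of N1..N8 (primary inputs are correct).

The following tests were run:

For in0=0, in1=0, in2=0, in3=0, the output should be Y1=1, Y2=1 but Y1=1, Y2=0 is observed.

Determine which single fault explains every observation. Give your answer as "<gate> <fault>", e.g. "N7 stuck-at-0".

N8 stuck-at-0

Fault-free values for test 1 (in0=0, in1=0, in2=0, in3=0): N1=0, N2=1, N3=0, N4=0, N5=1, N6=1, N7=0, N8=1, giving Y1=1, Y2=1. Observed Y1=1, Y2=0.
Test 1: faults giving observed Y1=1, Y2=0 are {N8 stuck-at-0}.
Only N8 stuck-at-0 is consistent with every test.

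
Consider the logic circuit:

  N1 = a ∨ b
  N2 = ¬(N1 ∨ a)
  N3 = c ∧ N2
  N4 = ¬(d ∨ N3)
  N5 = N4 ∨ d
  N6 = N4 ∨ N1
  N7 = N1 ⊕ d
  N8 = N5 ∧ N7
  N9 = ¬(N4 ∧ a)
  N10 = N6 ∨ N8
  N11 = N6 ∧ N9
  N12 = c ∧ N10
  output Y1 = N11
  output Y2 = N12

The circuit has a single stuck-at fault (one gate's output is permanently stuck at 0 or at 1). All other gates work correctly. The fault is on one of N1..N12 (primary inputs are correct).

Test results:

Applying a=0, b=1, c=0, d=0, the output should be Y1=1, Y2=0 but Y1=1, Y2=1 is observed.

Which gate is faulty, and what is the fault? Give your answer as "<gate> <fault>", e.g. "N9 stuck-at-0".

Fault-free values for test 1 (a=0, b=1, c=0, d=0): N1=1, N2=0, N3=0, N4=1, N5=1, N6=1, N7=1, N8=1, N9=1, N10=1, N11=1, N12=0, giving Y1=1, Y2=0. Observed Y1=1, Y2=1.
Test 1: faults giving observed Y1=1, Y2=1 are {N12 stuck-at-1}.
Only N12 stuck-at-1 is consistent with every test.

N12 stuck-at-1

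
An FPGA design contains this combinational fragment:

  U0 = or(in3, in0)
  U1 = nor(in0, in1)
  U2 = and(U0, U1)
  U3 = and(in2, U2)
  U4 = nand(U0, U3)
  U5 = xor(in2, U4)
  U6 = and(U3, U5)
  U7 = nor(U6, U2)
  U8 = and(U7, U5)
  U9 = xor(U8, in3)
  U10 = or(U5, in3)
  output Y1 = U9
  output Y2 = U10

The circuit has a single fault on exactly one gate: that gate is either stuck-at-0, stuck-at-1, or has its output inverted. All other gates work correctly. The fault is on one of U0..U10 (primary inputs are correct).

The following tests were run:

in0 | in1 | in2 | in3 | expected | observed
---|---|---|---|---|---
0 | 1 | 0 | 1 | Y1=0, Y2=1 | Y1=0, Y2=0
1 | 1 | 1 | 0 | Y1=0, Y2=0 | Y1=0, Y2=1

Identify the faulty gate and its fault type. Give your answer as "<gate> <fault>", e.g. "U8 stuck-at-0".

Fault-free values for test 1 (in0=0, in1=1, in2=0, in3=1): U0=1, U1=0, U2=0, U3=0, U4=1, U5=1, U6=0, U7=1, U8=1, U9=0, U10=1, giving Y1=0, Y2=1. Observed Y1=0, Y2=0.
Test 1: faults giving observed Y1=0, Y2=0 are {U10 stuck-at-0, U10 inverted output}.
Test 2 (in0=1, in1=1, in2=1, in3=0): fault-free U0=1, U1=0, U2=0, U3=0, U4=1, U5=0, U6=0, U7=1, U8=0, U9=0, U10=0 → Y1=0, Y2=0; observed Y1=0, Y2=1. Eliminates U10 stuck-at-0.
Only U10 inverted output is consistent with every test.

U10 inverted output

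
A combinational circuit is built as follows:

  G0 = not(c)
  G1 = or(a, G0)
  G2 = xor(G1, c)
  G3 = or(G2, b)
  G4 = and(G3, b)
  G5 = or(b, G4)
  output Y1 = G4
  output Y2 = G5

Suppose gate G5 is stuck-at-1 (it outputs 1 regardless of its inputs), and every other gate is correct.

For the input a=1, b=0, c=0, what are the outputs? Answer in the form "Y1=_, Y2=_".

Y1=0, Y2=1

Propagate with G5 forced: G0=1, G1=1, G2=1, G3=1, G4=0, G5=1 [stuck-at-1].
So the outputs are Y1=0, Y2=1. (Without the fault they would be Y1=0, Y2=0.)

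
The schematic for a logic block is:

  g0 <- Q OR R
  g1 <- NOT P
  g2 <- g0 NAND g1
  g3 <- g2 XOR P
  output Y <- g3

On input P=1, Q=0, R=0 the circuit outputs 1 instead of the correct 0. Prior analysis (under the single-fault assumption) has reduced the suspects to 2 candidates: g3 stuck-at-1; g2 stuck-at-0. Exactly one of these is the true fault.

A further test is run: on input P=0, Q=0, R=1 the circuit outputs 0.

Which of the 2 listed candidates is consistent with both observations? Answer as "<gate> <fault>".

Evaluate each candidate on input P=0, Q=0, R=1:
  g3 stuck-at-1: g0=1, g1=1, g2=0, g3=1 [stuck-at-1] → 1 — eliminated
  g2 stuck-at-0: g0=1, g1=1, g2=0 [stuck-at-0], g3=0 → 0 — matches
Only g2 stuck-at-0 reproduces the observed 0.

g2 stuck-at-0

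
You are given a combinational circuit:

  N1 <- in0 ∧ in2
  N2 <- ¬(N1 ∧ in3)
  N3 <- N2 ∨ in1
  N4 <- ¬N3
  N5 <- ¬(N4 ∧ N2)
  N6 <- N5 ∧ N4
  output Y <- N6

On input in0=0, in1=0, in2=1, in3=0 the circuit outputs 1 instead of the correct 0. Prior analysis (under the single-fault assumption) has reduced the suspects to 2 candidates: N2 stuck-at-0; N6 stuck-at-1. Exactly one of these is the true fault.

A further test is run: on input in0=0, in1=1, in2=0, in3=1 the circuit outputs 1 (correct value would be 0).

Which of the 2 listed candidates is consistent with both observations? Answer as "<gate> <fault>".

Evaluate each candidate on input in0=0, in1=1, in2=0, in3=1:
  N2 stuck-at-0: N1=0, N2=0 [stuck-at-0], N3=1, N4=0, N5=1, N6=0 → 0 — eliminated
  N6 stuck-at-1: N1=0, N2=1, N3=1, N4=0, N5=1, N6=1 [stuck-at-1] → 1 — matches
Only N6 stuck-at-1 reproduces the observed 1.

N6 stuck-at-1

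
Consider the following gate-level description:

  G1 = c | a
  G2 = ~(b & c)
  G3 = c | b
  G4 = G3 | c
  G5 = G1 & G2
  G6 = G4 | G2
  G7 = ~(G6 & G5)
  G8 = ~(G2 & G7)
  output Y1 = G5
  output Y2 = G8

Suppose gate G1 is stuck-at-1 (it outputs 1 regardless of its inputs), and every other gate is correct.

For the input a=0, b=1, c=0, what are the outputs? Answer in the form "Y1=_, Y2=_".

Propagate with G1 forced: G1=1 [stuck-at-1], G2=1, G3=1, G4=1, G5=1, G6=1, G7=0, G8=1.
So the outputs are Y1=1, Y2=1. (Without the fault they would be Y1=0, Y2=0.)

Y1=1, Y2=1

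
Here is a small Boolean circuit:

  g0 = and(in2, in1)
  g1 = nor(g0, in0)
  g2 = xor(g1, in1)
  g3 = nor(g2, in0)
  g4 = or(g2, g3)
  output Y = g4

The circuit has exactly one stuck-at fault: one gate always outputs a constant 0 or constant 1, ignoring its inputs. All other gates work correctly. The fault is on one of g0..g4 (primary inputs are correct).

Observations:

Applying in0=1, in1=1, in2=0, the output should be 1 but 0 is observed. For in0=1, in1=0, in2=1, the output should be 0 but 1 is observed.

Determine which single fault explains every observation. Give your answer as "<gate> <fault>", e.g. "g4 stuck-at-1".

Fault-free values for test 1 (in0=1, in1=1, in2=0): g0=0, g1=0, g2=1, g3=0, g4=1, giving Y=1. Observed 0.
Test 1: faults giving observed 0 are {g1 stuck-at-1, g2 stuck-at-0, g4 stuck-at-0}.
Test 2 (in0=1, in1=0, in2=1): fault-free g0=0, g1=0, g2=0, g3=0, g4=0 → 0; observed 1. Eliminates g2 stuck-at-0, g4 stuck-at-0.
Only g1 stuck-at-1 is consistent with every test.

g1 stuck-at-1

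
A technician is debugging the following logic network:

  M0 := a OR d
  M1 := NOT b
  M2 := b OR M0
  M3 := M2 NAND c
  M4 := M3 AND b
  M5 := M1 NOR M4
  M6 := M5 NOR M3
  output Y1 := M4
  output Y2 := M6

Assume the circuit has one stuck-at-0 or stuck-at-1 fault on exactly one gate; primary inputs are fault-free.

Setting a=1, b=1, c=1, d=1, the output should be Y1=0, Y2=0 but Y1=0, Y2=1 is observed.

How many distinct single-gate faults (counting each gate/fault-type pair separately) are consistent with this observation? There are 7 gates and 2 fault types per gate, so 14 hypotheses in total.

3

Fault-free: M0=1, M1=0, M2=1, M3=0, M4=0, M5=1, M6=0 → Y1=0, Y2=0. Observed Y1=0, Y2=1.
  M0 stuck-at-0: output Y1=0, Y2=0 ✗
  M0 stuck-at-1: output Y1=0, Y2=0 ✗
  M1 stuck-at-0: output Y1=0, Y2=0 ✗
  M1 stuck-at-1: output Y1=0, Y2=1 ✓
  M2 stuck-at-0: output Y1=1, Y2=0 ✗
  M2 stuck-at-1: output Y1=0, Y2=0 ✗
  M3 stuck-at-0: output Y1=0, Y2=0 ✗
  M3 stuck-at-1: output Y1=1, Y2=0 ✗
  M4 stuck-at-0: output Y1=0, Y2=0 ✗
  M4 stuck-at-1: output Y1=1, Y2=1 ✗
  M5 stuck-at-0: output Y1=0, Y2=1 ✓
  M5 stuck-at-1: output Y1=0, Y2=0 ✗
  M6 stuck-at-0: output Y1=0, Y2=0 ✗
  M6 stuck-at-1: output Y1=0, Y2=1 ✓
Consistent faults: {M1 stuck-at-1, M5 stuck-at-0, M6 stuck-at-1} — 3 in all.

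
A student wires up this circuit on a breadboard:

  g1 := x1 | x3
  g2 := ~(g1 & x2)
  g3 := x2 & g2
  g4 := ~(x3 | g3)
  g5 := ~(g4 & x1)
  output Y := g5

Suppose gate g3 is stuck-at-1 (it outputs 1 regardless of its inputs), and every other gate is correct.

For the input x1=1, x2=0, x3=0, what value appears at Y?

Propagate with g3 forced: g1=1, g2=1, g3=1 [stuck-at-1], g4=0, g5=1.
So Y = 1. (Without the fault it would be 0.)

1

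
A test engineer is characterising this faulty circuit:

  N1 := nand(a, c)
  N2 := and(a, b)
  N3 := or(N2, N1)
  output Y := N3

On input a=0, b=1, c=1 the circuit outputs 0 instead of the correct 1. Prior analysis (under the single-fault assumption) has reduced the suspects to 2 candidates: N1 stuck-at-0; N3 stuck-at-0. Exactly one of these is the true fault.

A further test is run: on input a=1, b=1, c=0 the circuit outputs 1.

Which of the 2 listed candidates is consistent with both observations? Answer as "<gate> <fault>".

N1 stuck-at-0

Evaluate each candidate on input a=1, b=1, c=0:
  N1 stuck-at-0: N1=0 [stuck-at-0], N2=1, N3=1 → 1 — matches
  N3 stuck-at-0: N1=1, N2=1, N3=0 [stuck-at-0] → 0 — eliminated
Only N1 stuck-at-0 reproduces the observed 1.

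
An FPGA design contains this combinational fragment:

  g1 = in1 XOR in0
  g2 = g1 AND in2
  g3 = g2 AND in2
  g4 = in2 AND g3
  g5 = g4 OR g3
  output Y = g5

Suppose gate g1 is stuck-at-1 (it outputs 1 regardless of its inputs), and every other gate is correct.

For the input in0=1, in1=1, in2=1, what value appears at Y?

1

Propagate with g1 forced: g1=1 [stuck-at-1], g2=1, g3=1, g4=1, g5=1.
So Y = 1. (Without the fault it would be 0.)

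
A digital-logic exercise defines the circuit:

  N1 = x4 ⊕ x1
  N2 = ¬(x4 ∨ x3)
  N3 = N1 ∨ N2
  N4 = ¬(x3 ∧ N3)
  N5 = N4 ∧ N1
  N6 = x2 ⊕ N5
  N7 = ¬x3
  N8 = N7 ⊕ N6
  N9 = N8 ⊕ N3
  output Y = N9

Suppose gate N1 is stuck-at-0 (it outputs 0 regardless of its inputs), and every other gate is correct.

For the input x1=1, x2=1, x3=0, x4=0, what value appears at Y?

1

Propagate with N1 forced: N1=0 [stuck-at-0], N2=1, N3=1, N4=1, N5=0, N6=1, N7=1, N8=0, N9=1.
So Y = 1. (Without the fault it would be 0.)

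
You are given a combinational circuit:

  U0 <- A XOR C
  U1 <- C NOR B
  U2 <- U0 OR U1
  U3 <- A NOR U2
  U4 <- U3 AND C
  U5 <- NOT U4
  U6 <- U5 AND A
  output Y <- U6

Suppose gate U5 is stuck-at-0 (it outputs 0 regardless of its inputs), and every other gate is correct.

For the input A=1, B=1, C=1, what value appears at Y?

Propagate with U5 forced: U0=0, U1=0, U2=0, U3=0, U4=0, U5=0 [stuck-at-0], U6=0.
So Y = 0. (Without the fault it would be 1.)

0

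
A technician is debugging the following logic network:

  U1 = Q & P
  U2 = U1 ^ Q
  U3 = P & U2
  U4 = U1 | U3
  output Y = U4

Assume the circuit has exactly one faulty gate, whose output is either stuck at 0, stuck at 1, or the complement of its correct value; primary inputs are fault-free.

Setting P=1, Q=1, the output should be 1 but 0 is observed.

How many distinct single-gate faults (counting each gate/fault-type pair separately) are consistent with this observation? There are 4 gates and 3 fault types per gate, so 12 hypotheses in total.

Fault-free: U1=1, U2=0, U3=0, U4=1 → 1. Observed 0.
  U1 stuck-at-0: output 1 ✗
  U1 stuck-at-1: output 1 ✗
  U1 inverted output: output 1 ✗
  U2 stuck-at-0: output 1 ✗
  U2 stuck-at-1: output 1 ✗
  U2 inverted output: output 1 ✗
  U3 stuck-at-0: output 1 ✗
  U3 stuck-at-1: output 1 ✗
  U3 inverted output: output 1 ✗
  U4 stuck-at-0: output 0 ✓
  U4 stuck-at-1: output 1 ✗
  U4 inverted output: output 0 ✓
Consistent faults: {U4 stuck-at-0, U4 inverted output} — 2 in all.

2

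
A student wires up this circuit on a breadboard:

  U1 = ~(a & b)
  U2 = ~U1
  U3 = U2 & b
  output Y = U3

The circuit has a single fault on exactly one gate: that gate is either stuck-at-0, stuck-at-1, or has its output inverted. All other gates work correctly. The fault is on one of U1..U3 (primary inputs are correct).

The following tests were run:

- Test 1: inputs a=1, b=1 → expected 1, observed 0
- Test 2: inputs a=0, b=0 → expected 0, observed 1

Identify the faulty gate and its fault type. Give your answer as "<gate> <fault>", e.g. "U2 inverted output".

U3 inverted output

Fault-free values for test 1 (a=1, b=1): U1=0, U2=1, U3=1, giving Y=1. Observed 0.
Test 1: faults giving observed 0 are {U1 stuck-at-1, U1 inverted output, U2 stuck-at-0, U2 inverted output, U3 stuck-at-0, U3 inverted output}.
Test 2 (a=0, b=0): fault-free U1=1, U2=0, U3=0 → 0; observed 1. Eliminates U1 stuck-at-1, U1 inverted output, U2 stuck-at-0, U2 inverted output, U3 stuck-at-0.
Only U3 inverted output is consistent with every test.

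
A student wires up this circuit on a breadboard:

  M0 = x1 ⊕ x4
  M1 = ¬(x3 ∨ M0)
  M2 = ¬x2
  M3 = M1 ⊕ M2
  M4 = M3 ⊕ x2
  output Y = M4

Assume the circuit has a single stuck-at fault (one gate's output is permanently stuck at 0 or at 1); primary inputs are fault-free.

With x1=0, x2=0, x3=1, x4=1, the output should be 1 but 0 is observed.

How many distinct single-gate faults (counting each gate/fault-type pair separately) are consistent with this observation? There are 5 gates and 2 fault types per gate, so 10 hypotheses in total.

Fault-free: M0=1, M1=0, M2=1, M3=1, M4=1 → 1. Observed 0.
  M0 stuck-at-0: output 1 ✗
  M0 stuck-at-1: output 1 ✗
  M1 stuck-at-0: output 1 ✗
  M1 stuck-at-1: output 0 ✓
  M2 stuck-at-0: output 0 ✓
  M2 stuck-at-1: output 1 ✗
  M3 stuck-at-0: output 0 ✓
  M3 stuck-at-1: output 1 ✗
  M4 stuck-at-0: output 0 ✓
  M4 stuck-at-1: output 1 ✗
Consistent faults: {M1 stuck-at-1, M2 stuck-at-0, M3 stuck-at-0, M4 stuck-at-0} — 4 in all.

4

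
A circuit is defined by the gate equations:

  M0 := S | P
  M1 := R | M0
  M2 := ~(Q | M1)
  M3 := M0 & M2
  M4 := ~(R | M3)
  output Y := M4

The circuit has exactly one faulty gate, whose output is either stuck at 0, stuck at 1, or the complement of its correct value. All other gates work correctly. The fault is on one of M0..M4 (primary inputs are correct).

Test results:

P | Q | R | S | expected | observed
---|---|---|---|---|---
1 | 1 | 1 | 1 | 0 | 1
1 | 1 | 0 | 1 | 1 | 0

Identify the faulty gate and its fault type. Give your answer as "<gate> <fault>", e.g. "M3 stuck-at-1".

M4 inverted output

Fault-free values for test 1 (P=1, Q=1, R=1, S=1): M0=1, M1=1, M2=0, M3=0, M4=0, giving Y=0. Observed 1.
Test 1: faults giving observed 1 are {M4 stuck-at-1, M4 inverted output}.
Test 2 (P=1, Q=1, R=0, S=1): fault-free M0=1, M1=1, M2=0, M3=0, M4=1 → 1; observed 0. Eliminates M4 stuck-at-1.
Only M4 inverted output is consistent with every test.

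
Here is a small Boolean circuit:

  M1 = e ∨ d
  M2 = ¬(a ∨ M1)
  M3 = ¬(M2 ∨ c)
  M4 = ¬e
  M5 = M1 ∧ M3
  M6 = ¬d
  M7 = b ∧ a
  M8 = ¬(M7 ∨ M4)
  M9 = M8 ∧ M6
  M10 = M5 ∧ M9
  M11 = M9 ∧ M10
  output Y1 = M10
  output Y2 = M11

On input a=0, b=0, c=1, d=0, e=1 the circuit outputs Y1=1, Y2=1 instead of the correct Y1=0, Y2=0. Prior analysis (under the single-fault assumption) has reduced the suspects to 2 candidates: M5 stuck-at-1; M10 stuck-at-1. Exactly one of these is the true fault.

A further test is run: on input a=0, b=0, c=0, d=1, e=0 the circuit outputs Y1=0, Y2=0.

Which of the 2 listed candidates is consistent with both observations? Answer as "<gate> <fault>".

Evaluate each candidate on input a=0, b=0, c=0, d=1, e=0:
  M5 stuck-at-1: M1=1, M2=0, M3=1, M4=1, M5=1 [stuck-at-1], M6=0, M7=0, M8=0, M9=0, M10=0, M11=0 → Y1=0, Y2=0 — matches
  M10 stuck-at-1: M1=1, M2=0, M3=1, M4=1, M5=1, M6=0, M7=0, M8=0, M9=0, M10=1 [stuck-at-1], M11=0 → Y1=1, Y2=0 — eliminated
Only M5 stuck-at-1 reproduces the observed Y1=0, Y2=0.

M5 stuck-at-1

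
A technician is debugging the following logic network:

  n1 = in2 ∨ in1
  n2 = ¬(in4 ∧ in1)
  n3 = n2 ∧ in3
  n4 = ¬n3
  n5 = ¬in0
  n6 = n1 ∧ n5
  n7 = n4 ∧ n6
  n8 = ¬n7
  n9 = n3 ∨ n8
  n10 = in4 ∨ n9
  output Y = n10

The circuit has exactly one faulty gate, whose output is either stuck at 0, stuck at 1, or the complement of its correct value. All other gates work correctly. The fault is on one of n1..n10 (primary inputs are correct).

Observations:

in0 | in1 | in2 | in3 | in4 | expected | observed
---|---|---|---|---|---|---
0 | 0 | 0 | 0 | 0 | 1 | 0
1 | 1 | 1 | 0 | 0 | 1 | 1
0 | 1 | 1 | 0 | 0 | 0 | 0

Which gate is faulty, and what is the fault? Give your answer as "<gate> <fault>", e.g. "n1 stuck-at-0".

n1 stuck-at-1

Fault-free values for test 1 (in0=0, in1=0, in2=0, in3=0, in4=0): n1=0, n2=1, n3=0, n4=1, n5=1, n6=0, n7=0, n8=1, n9=1, n10=1, giving Y=1. Observed 0.
Test 1: faults giving observed 0 are {n1 stuck-at-1, n1 inverted output, n6 stuck-at-1, n6 inverted output, n7 stuck-at-1, n7 inverted output, n8 stuck-at-0, n8 inverted output, n9 stuck-at-0, n9 inverted output, n10 stuck-at-0, n10 inverted output}.
Test 2 (in0=1, in1=1, in2=1, in3=0, in4=0): fault-free n1=1, n2=1, n3=0, n4=1, n5=0, n6=0, n7=0, n8=1, n9=1, n10=1 → 1; observed 1. Eliminates n6 stuck-at-1, n6 inverted output, n7 stuck-at-1, n7 inverted output, n8 stuck-at-0, n8 inverted output, n9 stuck-at-0, n9 inverted output, n10 stuck-at-0, n10 inverted output.
Test 3 (in0=0, in1=1, in2=1, in3=0, in4=0): fault-free n1=1, n2=1, n3=0, n4=1, n5=1, n6=1, n7=1, n8=0, n9=0, n10=0 → 0; observed 0. Eliminates n1 inverted output.
Only n1 stuck-at-1 is consistent with every test.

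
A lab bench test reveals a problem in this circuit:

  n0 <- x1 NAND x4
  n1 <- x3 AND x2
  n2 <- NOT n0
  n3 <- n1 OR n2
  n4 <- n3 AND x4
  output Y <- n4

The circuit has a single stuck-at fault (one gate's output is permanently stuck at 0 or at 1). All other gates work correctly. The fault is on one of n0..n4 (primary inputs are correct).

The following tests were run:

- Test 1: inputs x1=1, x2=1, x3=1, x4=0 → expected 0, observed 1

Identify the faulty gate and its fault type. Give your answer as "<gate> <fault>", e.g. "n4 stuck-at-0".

n4 stuck-at-1

Fault-free values for test 1 (x1=1, x2=1, x3=1, x4=0): n0=1, n1=1, n2=0, n3=1, n4=0, giving Y=0. Observed 1.
Test 1: faults giving observed 1 are {n4 stuck-at-1}.
Only n4 stuck-at-1 is consistent with every test.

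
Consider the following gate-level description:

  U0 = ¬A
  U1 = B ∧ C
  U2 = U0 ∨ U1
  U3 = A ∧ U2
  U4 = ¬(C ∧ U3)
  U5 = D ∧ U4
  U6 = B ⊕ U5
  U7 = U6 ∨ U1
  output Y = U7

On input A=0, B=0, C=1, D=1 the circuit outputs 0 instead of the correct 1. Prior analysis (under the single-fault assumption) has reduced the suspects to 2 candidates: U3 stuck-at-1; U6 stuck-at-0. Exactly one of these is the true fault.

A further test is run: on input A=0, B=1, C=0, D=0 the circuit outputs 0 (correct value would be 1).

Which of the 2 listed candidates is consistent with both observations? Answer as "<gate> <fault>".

Evaluate each candidate on input A=0, B=1, C=0, D=0:
  U3 stuck-at-1: U0=1, U1=0, U2=1, U3=1 [stuck-at-1], U4=1, U5=0, U6=1, U7=1 → 1 — eliminated
  U6 stuck-at-0: U0=1, U1=0, U2=1, U3=0, U4=1, U5=0, U6=0 [stuck-at-0], U7=0 → 0 — matches
Only U6 stuck-at-0 reproduces the observed 0.

U6 stuck-at-0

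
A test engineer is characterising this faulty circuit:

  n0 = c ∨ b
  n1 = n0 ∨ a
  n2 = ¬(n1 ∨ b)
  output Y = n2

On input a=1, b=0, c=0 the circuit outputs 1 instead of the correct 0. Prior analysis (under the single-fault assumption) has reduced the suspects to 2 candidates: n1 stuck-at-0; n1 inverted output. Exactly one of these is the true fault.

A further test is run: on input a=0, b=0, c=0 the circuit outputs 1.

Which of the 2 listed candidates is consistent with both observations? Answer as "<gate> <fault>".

n1 stuck-at-0

Evaluate each candidate on input a=0, b=0, c=0:
  n1 stuck-at-0: n0=0, n1=0 [stuck-at-0], n2=1 → 1 — matches
  n1 inverted output: n0=0, n1=1 [inverted output], n2=0 → 0 — eliminated
Only n1 stuck-at-0 reproduces the observed 1.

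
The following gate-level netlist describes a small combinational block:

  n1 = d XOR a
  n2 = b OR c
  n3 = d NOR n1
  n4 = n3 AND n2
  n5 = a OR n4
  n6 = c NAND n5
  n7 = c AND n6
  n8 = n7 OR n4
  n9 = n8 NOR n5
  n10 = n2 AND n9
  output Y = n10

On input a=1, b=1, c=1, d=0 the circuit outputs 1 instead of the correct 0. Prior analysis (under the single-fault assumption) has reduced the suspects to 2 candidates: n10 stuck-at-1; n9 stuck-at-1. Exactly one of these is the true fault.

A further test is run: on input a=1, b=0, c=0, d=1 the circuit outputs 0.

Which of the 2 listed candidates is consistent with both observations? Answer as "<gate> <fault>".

Evaluate each candidate on input a=1, b=0, c=0, d=1:
  n10 stuck-at-1: n1=0, n2=0, n3=0, n4=0, n5=1, n6=1, n7=0, n8=0, n9=0, n10=1 [stuck-at-1] → 1 — eliminated
  n9 stuck-at-1: n1=0, n2=0, n3=0, n4=0, n5=1, n6=1, n7=0, n8=0, n9=1 [stuck-at-1], n10=0 → 0 — matches
Only n9 stuck-at-1 reproduces the observed 0.

n9 stuck-at-1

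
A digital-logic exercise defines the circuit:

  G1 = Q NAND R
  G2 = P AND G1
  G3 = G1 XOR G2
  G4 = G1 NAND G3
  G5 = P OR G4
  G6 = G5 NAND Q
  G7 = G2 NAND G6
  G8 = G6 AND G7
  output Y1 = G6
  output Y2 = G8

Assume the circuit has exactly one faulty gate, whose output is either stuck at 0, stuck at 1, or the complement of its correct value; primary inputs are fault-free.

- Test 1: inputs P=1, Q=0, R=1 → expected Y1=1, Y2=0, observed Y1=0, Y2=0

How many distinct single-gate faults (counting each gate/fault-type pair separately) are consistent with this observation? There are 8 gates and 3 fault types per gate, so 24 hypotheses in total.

2

Fault-free: G1=1, G2=1, G3=0, G4=1, G5=1, G6=1, G7=0, G8=0 → Y1=1, Y2=0. Observed Y1=0, Y2=0.
  G1: none of the 3 fault types match ✗
  G2: none of the 3 fault types match ✗
  G3: none of the 3 fault types match ✗
  G4: none of the 3 fault types match ✗
  G5: none of the 3 fault types match ✗
  G6: stuck-at-0, inverted output ✓; others ✗
  G7: none of the 3 fault types match ✗
  G8: none of the 3 fault types match ✗
Consistent faults: {G6 stuck-at-0, G6 inverted output} — 2 in all.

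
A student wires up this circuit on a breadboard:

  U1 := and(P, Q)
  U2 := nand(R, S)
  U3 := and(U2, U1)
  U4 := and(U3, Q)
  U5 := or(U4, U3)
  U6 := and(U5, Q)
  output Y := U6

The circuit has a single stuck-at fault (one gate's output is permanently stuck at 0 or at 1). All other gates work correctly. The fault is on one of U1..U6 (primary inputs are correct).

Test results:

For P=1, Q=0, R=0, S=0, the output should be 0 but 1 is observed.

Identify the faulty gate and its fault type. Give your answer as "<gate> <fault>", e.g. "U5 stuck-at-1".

U6 stuck-at-1

Fault-free values for test 1 (P=1, Q=0, R=0, S=0): U1=0, U2=1, U3=0, U4=0, U5=0, U6=0, giving Y=0. Observed 1.
Test 1: faults giving observed 1 are {U6 stuck-at-1}.
Only U6 stuck-at-1 is consistent with every test.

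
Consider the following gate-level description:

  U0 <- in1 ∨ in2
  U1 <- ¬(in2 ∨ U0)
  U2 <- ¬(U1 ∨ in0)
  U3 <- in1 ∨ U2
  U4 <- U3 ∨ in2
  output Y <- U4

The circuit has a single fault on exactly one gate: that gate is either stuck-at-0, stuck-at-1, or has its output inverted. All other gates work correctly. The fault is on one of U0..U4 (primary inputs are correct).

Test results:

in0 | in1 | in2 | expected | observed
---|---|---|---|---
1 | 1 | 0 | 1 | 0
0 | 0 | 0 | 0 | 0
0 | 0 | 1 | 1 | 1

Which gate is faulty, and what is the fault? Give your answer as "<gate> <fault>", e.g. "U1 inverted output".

U3 stuck-at-0

Fault-free values for test 1 (in0=1, in1=1, in2=0): U0=1, U1=0, U2=0, U3=1, U4=1, giving Y=1. Observed 0.
Test 1: faults giving observed 0 are {U3 stuck-at-0, U3 inverted output, U4 stuck-at-0, U4 inverted output}.
Test 2 (in0=0, in1=0, in2=0): fault-free U0=0, U1=1, U2=0, U3=0, U4=0 → 0; observed 0. Eliminates U3 inverted output, U4 inverted output.
Test 3 (in0=0, in1=0, in2=1): fault-free U0=1, U1=0, U2=1, U3=1, U4=1 → 1; observed 1. Eliminates U4 stuck-at-0.
Only U3 stuck-at-0 is consistent with every test.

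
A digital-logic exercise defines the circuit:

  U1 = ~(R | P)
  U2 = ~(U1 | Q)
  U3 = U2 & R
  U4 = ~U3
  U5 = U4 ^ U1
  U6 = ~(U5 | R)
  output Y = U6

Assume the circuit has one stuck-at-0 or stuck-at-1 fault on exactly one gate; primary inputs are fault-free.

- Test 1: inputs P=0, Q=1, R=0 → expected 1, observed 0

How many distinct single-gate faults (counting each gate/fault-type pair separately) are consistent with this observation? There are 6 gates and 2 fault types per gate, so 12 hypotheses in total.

Fault-free: U1=1, U2=0, U3=0, U4=1, U5=0, U6=1 → 1. Observed 0.
  U1 stuck-at-0: output 0 ✓
  U1 stuck-at-1: output 1 ✗
  U2 stuck-at-0: output 1 ✗
  U2 stuck-at-1: output 1 ✗
  U3 stuck-at-0: output 1 ✗
  U3 stuck-at-1: output 0 ✓
  U4 stuck-at-0: output 0 ✓
  U4 stuck-at-1: output 1 ✗
  U5 stuck-at-0: output 1 ✗
  U5 stuck-at-1: output 0 ✓
  U6 stuck-at-0: output 0 ✓
  U6 stuck-at-1: output 1 ✗
Consistent faults: {U1 stuck-at-0, U3 stuck-at-1, U4 stuck-at-0, U5 stuck-at-1, U6 stuck-at-0} — 5 in all.

5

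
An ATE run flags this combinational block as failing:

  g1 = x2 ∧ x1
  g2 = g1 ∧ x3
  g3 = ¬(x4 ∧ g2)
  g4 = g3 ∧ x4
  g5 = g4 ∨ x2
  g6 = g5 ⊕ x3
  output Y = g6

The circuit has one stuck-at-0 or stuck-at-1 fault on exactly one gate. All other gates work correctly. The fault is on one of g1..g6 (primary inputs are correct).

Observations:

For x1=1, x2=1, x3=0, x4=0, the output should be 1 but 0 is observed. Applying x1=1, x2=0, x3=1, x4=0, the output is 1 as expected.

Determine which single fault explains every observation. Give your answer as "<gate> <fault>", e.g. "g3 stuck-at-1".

g5 stuck-at-0

Fault-free values for test 1 (x1=1, x2=1, x3=0, x4=0): g1=1, g2=0, g3=1, g4=0, g5=1, g6=1, giving Y=1. Observed 0.
Test 1: faults giving observed 0 are {g5 stuck-at-0, g6 stuck-at-0}.
Test 2 (x1=1, x2=0, x3=1, x4=0): fault-free g1=0, g2=0, g3=1, g4=0, g5=0, g6=1 → 1; observed 1. Eliminates g6 stuck-at-0.
Only g5 stuck-at-0 is consistent with every test.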